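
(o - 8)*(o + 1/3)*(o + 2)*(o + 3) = o^4 - 8*o^3/3 - 35*o^2 - 178*o/3 - 16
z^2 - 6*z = z*(z - 6)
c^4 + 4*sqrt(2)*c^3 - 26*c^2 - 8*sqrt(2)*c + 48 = (c - 2*sqrt(2))*(c - sqrt(2))*(c + sqrt(2))*(c + 6*sqrt(2))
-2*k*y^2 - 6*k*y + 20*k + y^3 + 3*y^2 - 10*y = (-2*k + y)*(y - 2)*(y + 5)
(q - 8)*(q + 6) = q^2 - 2*q - 48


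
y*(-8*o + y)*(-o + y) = 8*o^2*y - 9*o*y^2 + y^3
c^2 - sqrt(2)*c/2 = c*(c - sqrt(2)/2)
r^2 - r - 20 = (r - 5)*(r + 4)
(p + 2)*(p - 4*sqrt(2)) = p^2 - 4*sqrt(2)*p + 2*p - 8*sqrt(2)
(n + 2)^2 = n^2 + 4*n + 4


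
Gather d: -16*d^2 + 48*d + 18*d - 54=-16*d^2 + 66*d - 54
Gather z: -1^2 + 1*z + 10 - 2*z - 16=-z - 7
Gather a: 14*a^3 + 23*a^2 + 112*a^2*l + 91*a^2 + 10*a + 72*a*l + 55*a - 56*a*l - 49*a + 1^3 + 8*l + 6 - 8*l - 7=14*a^3 + a^2*(112*l + 114) + a*(16*l + 16)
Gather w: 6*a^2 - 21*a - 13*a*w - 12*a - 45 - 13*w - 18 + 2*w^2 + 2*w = 6*a^2 - 33*a + 2*w^2 + w*(-13*a - 11) - 63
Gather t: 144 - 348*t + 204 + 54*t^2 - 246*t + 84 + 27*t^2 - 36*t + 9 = 81*t^2 - 630*t + 441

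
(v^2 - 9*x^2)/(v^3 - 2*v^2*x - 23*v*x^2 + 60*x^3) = (-v - 3*x)/(-v^2 - v*x + 20*x^2)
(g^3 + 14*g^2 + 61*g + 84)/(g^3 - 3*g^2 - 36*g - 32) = (g^2 + 10*g + 21)/(g^2 - 7*g - 8)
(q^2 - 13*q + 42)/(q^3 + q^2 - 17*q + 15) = (q^2 - 13*q + 42)/(q^3 + q^2 - 17*q + 15)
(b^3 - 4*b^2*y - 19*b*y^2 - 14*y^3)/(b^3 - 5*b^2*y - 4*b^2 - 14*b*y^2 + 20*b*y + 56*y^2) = (b + y)/(b - 4)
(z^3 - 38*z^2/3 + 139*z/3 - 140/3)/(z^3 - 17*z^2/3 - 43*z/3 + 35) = (z - 4)/(z + 3)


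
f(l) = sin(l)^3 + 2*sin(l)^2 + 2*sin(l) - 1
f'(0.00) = 2.00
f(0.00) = -1.00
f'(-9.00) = -0.78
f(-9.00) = -1.55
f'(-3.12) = -1.91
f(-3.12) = -1.04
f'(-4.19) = -3.85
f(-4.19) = 2.89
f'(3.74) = -0.58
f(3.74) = -1.67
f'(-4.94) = 1.97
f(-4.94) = 3.77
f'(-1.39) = 0.17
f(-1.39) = -1.98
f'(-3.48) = -3.45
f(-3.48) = -0.08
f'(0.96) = 4.18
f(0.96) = 2.53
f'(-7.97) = -0.11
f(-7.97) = -1.99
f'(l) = 3*sin(l)^2*cos(l) + 4*sin(l)*cos(l) + 2*cos(l)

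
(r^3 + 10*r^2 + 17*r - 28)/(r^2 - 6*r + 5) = (r^2 + 11*r + 28)/(r - 5)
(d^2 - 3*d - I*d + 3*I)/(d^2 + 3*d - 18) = (d - I)/(d + 6)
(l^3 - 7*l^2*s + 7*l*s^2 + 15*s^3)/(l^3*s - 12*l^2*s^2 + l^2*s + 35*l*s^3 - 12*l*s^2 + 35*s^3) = (-l^2 + 2*l*s + 3*s^2)/(s*(-l^2 + 7*l*s - l + 7*s))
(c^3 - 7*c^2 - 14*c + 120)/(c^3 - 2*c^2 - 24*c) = (c - 5)/c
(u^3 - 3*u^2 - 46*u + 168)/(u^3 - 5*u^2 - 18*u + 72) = (u^2 + 3*u - 28)/(u^2 + u - 12)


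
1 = 1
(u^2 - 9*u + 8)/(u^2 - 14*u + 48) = (u - 1)/(u - 6)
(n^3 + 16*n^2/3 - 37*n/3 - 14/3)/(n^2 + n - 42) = (3*n^2 - 5*n - 2)/(3*(n - 6))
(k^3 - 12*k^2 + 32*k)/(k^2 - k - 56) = k*(k - 4)/(k + 7)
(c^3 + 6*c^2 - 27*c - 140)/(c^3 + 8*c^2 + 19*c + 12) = (c^2 + 2*c - 35)/(c^2 + 4*c + 3)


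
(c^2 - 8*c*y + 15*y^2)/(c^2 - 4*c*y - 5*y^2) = (c - 3*y)/(c + y)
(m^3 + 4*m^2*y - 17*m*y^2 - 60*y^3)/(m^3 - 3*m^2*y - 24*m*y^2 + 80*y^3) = (-m - 3*y)/(-m + 4*y)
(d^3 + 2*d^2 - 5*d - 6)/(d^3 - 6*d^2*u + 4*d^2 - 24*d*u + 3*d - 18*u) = (2 - d)/(-d + 6*u)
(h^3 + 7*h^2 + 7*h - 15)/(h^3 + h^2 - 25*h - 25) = (h^2 + 2*h - 3)/(h^2 - 4*h - 5)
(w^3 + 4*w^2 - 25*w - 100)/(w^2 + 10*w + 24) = (w^2 - 25)/(w + 6)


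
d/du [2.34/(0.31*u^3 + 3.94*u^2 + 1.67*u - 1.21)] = (-2.1762*u^2 - 18.4392*u - 3.9078)/(0.31*u^3 + 3.94*u^2 + 1.67*u - 1.21)^2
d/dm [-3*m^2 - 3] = -6*m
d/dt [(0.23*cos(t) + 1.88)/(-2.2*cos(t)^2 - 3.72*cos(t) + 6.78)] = (0.506*sin(t)^2 - 8.272*cos(t) - 9.059)*sin(t)/(2.2*cos(t)^2 + 3.72*cos(t) - 6.78)^2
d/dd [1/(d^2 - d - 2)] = (1 - 2*d)/(-d^2 + d + 2)^2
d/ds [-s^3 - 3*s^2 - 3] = 3*s*(-s - 2)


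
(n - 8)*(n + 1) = n^2 - 7*n - 8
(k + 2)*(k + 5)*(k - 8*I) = k^3 + 7*k^2 - 8*I*k^2 + 10*k - 56*I*k - 80*I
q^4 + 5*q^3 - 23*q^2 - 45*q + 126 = (q - 3)*(q - 2)*(q + 3)*(q + 7)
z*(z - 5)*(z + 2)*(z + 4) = z^4 + z^3 - 22*z^2 - 40*z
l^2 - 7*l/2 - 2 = (l - 4)*(l + 1/2)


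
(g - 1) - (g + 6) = -7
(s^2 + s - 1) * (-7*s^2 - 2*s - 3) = -7*s^4 - 9*s^3 + 2*s^2 - s + 3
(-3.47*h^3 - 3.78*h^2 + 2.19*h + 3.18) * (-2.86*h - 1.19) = 9.9242*h^4 + 14.9401*h^3 - 1.7652*h^2 - 11.7009*h - 3.7842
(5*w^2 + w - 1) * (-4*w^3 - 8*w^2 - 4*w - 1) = -20*w^5 - 44*w^4 - 24*w^3 - w^2 + 3*w + 1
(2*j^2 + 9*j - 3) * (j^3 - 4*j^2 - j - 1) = 2*j^5 + j^4 - 41*j^3 + j^2 - 6*j + 3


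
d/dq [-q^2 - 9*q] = -2*q - 9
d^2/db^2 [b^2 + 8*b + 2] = 2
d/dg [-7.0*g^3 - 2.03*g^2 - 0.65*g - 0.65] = -21.0*g^2 - 4.06*g - 0.65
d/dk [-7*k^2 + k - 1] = 1 - 14*k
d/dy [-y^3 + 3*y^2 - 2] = 3*y*(2 - y)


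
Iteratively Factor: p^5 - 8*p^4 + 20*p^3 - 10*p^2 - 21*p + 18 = (p - 1)*(p^4 - 7*p^3 + 13*p^2 + 3*p - 18) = (p - 3)*(p - 1)*(p^3 - 4*p^2 + p + 6) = (p - 3)*(p - 2)*(p - 1)*(p^2 - 2*p - 3) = (p - 3)^2*(p - 2)*(p - 1)*(p + 1)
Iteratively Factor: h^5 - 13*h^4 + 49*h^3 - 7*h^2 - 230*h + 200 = (h - 5)*(h^4 - 8*h^3 + 9*h^2 + 38*h - 40) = (h - 5)*(h - 1)*(h^3 - 7*h^2 + 2*h + 40) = (h - 5)*(h - 4)*(h - 1)*(h^2 - 3*h - 10) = (h - 5)^2*(h - 4)*(h - 1)*(h + 2)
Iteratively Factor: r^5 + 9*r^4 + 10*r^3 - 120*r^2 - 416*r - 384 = (r - 4)*(r^4 + 13*r^3 + 62*r^2 + 128*r + 96) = (r - 4)*(r + 2)*(r^3 + 11*r^2 + 40*r + 48) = (r - 4)*(r + 2)*(r + 3)*(r^2 + 8*r + 16) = (r - 4)*(r + 2)*(r + 3)*(r + 4)*(r + 4)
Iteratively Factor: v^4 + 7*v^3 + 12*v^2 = (v + 4)*(v^3 + 3*v^2) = v*(v + 4)*(v^2 + 3*v) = v^2*(v + 4)*(v + 3)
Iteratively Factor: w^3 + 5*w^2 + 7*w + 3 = (w + 1)*(w^2 + 4*w + 3) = (w + 1)^2*(w + 3)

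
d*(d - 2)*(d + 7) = d^3 + 5*d^2 - 14*d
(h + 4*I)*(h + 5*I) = h^2 + 9*I*h - 20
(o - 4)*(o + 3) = o^2 - o - 12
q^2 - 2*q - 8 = (q - 4)*(q + 2)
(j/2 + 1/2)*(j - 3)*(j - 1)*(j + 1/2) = j^4/2 - 5*j^3/4 - 5*j^2/4 + 5*j/4 + 3/4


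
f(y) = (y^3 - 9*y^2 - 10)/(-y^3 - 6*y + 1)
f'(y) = (3*y^2 + 6)*(y^3 - 9*y^2 - 10)/(-y^3 - 6*y + 1)^2 + (3*y^2 - 18*y)/(-y^3 - 6*y + 1) = 3*(y*(6 - y)*(y^3 + 6*y - 1) - (y^2 + 2)*(-y^3 + 9*y^2 + 10))/(y^3 + 6*y - 1)^2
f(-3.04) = -2.56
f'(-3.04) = -0.08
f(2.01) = 1.99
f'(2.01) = -0.63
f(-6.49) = -2.11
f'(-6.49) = -0.12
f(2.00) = 2.00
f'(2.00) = -0.63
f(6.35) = 0.40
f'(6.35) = -0.20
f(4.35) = 0.91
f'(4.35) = -0.33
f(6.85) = 0.31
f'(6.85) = -0.17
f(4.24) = 0.95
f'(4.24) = -0.34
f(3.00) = 1.45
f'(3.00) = -0.48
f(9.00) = 0.01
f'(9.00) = -0.11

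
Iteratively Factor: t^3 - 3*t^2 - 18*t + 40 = (t - 5)*(t^2 + 2*t - 8) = (t - 5)*(t - 2)*(t + 4)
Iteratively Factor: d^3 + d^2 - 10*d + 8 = (d - 1)*(d^2 + 2*d - 8) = (d - 2)*(d - 1)*(d + 4)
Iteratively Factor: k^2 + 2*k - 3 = (k - 1)*(k + 3)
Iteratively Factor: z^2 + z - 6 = (z + 3)*(z - 2)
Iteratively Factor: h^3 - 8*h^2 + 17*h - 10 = (h - 1)*(h^2 - 7*h + 10) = (h - 2)*(h - 1)*(h - 5)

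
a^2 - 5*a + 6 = (a - 3)*(a - 2)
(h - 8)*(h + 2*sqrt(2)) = h^2 - 8*h + 2*sqrt(2)*h - 16*sqrt(2)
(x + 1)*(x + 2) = x^2 + 3*x + 2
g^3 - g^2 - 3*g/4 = g*(g - 3/2)*(g + 1/2)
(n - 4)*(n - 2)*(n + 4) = n^3 - 2*n^2 - 16*n + 32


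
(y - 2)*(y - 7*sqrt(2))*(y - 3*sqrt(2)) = y^3 - 10*sqrt(2)*y^2 - 2*y^2 + 20*sqrt(2)*y + 42*y - 84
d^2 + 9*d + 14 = (d + 2)*(d + 7)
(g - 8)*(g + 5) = g^2 - 3*g - 40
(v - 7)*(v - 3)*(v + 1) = v^3 - 9*v^2 + 11*v + 21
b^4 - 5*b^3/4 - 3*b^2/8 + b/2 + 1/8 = (b - 1)^2*(b + 1/4)*(b + 1/2)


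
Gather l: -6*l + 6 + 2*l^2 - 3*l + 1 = 2*l^2 - 9*l + 7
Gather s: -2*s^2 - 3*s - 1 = -2*s^2 - 3*s - 1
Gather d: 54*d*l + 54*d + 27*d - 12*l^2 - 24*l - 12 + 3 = d*(54*l + 81) - 12*l^2 - 24*l - 9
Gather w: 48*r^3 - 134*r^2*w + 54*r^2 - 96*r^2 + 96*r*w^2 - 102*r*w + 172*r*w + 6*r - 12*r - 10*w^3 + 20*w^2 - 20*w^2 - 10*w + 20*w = 48*r^3 - 42*r^2 + 96*r*w^2 - 6*r - 10*w^3 + w*(-134*r^2 + 70*r + 10)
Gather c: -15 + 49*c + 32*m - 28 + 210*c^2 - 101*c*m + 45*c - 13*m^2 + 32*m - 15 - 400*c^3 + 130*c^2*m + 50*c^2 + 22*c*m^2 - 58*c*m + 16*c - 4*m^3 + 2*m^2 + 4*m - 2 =-400*c^3 + c^2*(130*m + 260) + c*(22*m^2 - 159*m + 110) - 4*m^3 - 11*m^2 + 68*m - 60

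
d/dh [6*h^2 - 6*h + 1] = 12*h - 6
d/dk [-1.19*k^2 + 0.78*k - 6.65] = 0.78 - 2.38*k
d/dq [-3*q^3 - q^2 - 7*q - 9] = -9*q^2 - 2*q - 7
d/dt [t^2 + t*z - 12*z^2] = 2*t + z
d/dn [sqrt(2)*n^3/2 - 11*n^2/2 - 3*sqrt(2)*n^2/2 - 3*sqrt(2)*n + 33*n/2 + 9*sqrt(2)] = 3*sqrt(2)*n^2/2 - 11*n - 3*sqrt(2)*n - 3*sqrt(2) + 33/2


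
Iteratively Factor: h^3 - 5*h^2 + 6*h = (h - 3)*(h^2 - 2*h) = h*(h - 3)*(h - 2)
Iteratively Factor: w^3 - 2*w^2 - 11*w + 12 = (w - 4)*(w^2 + 2*w - 3) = (w - 4)*(w - 1)*(w + 3)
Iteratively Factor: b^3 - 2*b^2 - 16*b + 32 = (b - 2)*(b^2 - 16) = (b - 4)*(b - 2)*(b + 4)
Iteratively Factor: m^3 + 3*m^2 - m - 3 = (m + 1)*(m^2 + 2*m - 3) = (m - 1)*(m + 1)*(m + 3)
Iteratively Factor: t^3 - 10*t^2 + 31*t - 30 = (t - 2)*(t^2 - 8*t + 15) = (t - 3)*(t - 2)*(t - 5)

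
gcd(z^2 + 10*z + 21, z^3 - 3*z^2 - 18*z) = z + 3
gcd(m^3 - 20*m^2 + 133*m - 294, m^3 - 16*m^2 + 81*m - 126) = m^2 - 13*m + 42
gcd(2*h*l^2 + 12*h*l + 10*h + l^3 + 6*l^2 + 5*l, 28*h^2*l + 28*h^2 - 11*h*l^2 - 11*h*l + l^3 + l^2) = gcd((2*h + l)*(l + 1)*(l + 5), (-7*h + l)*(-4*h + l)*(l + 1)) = l + 1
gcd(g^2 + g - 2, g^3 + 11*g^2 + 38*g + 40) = g + 2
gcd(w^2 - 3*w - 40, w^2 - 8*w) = w - 8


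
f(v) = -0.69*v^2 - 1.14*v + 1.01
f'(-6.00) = 7.14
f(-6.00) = -16.99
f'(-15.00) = 19.56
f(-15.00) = -137.14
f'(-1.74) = 1.26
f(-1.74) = 0.90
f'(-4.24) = 4.71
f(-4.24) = -6.56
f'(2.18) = -4.15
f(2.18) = -4.75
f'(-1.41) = 0.81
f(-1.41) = 1.25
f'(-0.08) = -1.03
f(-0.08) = 1.10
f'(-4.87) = 5.58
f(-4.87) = -9.80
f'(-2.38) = 2.14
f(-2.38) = -0.19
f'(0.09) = -1.26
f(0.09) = 0.90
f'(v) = -1.38*v - 1.14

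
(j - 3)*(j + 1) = j^2 - 2*j - 3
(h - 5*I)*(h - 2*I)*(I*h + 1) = I*h^3 + 8*h^2 - 17*I*h - 10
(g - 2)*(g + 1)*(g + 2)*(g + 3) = g^4 + 4*g^3 - g^2 - 16*g - 12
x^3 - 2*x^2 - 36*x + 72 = (x - 6)*(x - 2)*(x + 6)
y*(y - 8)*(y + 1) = y^3 - 7*y^2 - 8*y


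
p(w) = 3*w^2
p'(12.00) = 72.00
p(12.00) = 432.00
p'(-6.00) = -36.00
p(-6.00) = 108.00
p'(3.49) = 20.94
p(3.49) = 36.54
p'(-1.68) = -10.08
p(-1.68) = 8.47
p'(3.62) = 21.72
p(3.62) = 39.31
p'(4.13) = 24.78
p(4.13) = 51.17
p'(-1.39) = -8.34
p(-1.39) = 5.80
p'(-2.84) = -17.04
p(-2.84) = 24.20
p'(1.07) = 6.42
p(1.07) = 3.43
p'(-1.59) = -9.54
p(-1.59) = 7.58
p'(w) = 6*w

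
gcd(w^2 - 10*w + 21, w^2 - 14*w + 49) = w - 7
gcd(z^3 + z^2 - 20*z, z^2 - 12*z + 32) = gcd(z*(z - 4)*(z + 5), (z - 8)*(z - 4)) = z - 4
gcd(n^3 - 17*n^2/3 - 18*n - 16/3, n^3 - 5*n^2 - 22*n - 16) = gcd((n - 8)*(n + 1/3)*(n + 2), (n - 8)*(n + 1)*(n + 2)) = n^2 - 6*n - 16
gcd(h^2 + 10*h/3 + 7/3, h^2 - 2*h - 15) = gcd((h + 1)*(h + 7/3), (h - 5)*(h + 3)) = 1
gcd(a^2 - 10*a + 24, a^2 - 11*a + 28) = a - 4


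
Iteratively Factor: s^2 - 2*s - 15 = (s + 3)*(s - 5)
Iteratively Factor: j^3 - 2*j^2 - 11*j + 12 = (j - 4)*(j^2 + 2*j - 3) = (j - 4)*(j - 1)*(j + 3)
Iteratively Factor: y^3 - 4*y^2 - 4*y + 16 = (y - 2)*(y^2 - 2*y - 8) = (y - 2)*(y + 2)*(y - 4)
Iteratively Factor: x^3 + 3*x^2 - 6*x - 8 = (x + 4)*(x^2 - x - 2) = (x - 2)*(x + 4)*(x + 1)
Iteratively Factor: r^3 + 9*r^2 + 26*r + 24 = (r + 3)*(r^2 + 6*r + 8) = (r + 3)*(r + 4)*(r + 2)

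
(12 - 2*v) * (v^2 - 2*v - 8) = -2*v^3 + 16*v^2 - 8*v - 96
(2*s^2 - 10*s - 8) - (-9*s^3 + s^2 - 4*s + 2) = 9*s^3 + s^2 - 6*s - 10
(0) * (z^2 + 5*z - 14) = 0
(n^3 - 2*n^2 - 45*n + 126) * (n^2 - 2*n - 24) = n^5 - 4*n^4 - 65*n^3 + 264*n^2 + 828*n - 3024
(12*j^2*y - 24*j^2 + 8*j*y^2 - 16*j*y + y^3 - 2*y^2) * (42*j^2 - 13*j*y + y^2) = 504*j^4*y - 1008*j^4 + 180*j^3*y^2 - 360*j^3*y - 50*j^2*y^3 + 100*j^2*y^2 - 5*j*y^4 + 10*j*y^3 + y^5 - 2*y^4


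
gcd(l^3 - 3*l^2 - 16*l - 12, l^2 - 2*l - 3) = l + 1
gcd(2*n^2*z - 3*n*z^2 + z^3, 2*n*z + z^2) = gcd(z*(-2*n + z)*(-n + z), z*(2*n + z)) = z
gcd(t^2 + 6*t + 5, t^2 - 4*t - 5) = t + 1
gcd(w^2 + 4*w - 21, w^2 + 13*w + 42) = w + 7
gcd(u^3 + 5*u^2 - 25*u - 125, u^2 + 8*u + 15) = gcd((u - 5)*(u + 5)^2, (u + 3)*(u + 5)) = u + 5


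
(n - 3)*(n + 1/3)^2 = n^3 - 7*n^2/3 - 17*n/9 - 1/3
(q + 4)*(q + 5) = q^2 + 9*q + 20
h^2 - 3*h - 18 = (h - 6)*(h + 3)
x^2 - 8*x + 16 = (x - 4)^2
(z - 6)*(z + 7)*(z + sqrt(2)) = z^3 + z^2 + sqrt(2)*z^2 - 42*z + sqrt(2)*z - 42*sqrt(2)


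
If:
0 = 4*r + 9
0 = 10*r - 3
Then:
No Solution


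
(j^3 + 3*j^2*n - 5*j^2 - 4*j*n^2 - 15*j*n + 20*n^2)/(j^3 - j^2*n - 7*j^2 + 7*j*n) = (j^2 + 4*j*n - 5*j - 20*n)/(j*(j - 7))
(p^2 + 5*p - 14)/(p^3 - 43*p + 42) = (p - 2)/(p^2 - 7*p + 6)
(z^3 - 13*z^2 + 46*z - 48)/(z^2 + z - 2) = (z^3 - 13*z^2 + 46*z - 48)/(z^2 + z - 2)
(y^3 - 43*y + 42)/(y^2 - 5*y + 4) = (y^2 + y - 42)/(y - 4)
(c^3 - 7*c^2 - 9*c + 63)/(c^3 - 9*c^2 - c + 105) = (c - 3)/(c - 5)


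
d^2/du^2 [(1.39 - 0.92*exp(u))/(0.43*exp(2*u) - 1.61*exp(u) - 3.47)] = (-0.170108*exp(4*u) + 0.391127999999998*exp(3*u) - 11.123283*exp(2*u) + 17.038859*exp(u) - 18.843141)*exp(u)/(0.079507*exp(6*u) - 0.893067*exp(5*u) + 1.419*exp(4*u) + 10.240405*exp(3*u) - 11.451*exp(2*u) - 58.157547*exp(u) - 41.781923)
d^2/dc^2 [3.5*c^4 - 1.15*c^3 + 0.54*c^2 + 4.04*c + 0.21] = 42.0*c^2 - 6.9*c + 1.08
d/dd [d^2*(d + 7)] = d*(3*d + 14)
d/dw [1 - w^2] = -2*w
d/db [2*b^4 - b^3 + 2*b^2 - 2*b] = 8*b^3 - 3*b^2 + 4*b - 2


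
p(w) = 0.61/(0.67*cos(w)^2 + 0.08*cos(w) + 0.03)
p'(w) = 0.61*(1.34*sin(w)*cos(w) + 0.08*sin(w))/(0.67*cos(w)^2 + 0.08*cos(w) + 0.03)^2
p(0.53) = 1.02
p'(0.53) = 1.07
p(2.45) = 1.67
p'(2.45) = -2.77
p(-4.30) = 5.78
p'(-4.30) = -22.92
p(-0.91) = 1.84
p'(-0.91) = -3.96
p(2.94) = 1.03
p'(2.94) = -0.43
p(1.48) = 14.26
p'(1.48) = 66.94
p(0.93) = 1.92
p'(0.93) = 4.28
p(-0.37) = 0.89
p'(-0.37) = -0.62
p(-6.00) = 0.84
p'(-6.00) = 0.44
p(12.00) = 1.06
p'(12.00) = -1.20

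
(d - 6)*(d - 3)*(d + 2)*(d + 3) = d^4 - 4*d^3 - 21*d^2 + 36*d + 108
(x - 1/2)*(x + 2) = x^2 + 3*x/2 - 1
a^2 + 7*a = a*(a + 7)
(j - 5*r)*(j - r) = j^2 - 6*j*r + 5*r^2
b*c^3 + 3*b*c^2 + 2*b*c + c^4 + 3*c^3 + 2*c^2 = c*(b + c)*(c + 1)*(c + 2)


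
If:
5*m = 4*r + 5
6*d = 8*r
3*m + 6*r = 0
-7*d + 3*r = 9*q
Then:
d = -10/21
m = 5/7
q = 95/378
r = -5/14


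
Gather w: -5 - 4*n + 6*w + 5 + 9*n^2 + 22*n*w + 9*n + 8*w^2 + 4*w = 9*n^2 + 5*n + 8*w^2 + w*(22*n + 10)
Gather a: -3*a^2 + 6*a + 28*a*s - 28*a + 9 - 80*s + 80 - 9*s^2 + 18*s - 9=-3*a^2 + a*(28*s - 22) - 9*s^2 - 62*s + 80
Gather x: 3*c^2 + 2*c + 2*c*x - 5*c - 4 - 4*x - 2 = 3*c^2 - 3*c + x*(2*c - 4) - 6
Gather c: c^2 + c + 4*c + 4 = c^2 + 5*c + 4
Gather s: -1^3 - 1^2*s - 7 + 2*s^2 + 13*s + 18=2*s^2 + 12*s + 10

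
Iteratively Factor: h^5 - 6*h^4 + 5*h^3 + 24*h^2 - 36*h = (h - 2)*(h^4 - 4*h^3 - 3*h^2 + 18*h) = (h - 2)*(h + 2)*(h^3 - 6*h^2 + 9*h) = h*(h - 2)*(h + 2)*(h^2 - 6*h + 9) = h*(h - 3)*(h - 2)*(h + 2)*(h - 3)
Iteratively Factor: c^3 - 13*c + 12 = (c + 4)*(c^2 - 4*c + 3) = (c - 1)*(c + 4)*(c - 3)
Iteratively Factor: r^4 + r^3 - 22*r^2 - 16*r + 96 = (r + 3)*(r^3 - 2*r^2 - 16*r + 32) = (r + 3)*(r + 4)*(r^2 - 6*r + 8) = (r - 2)*(r + 3)*(r + 4)*(r - 4)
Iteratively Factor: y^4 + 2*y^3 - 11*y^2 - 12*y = (y - 3)*(y^3 + 5*y^2 + 4*y) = y*(y - 3)*(y^2 + 5*y + 4) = y*(y - 3)*(y + 4)*(y + 1)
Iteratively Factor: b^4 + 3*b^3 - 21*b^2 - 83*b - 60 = (b + 3)*(b^3 - 21*b - 20) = (b + 1)*(b + 3)*(b^2 - b - 20) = (b - 5)*(b + 1)*(b + 3)*(b + 4)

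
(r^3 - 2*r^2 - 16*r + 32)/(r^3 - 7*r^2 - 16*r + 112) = (r - 2)/(r - 7)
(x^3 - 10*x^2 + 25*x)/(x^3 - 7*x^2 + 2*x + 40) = x*(x - 5)/(x^2 - 2*x - 8)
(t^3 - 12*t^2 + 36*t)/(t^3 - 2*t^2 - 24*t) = (t - 6)/(t + 4)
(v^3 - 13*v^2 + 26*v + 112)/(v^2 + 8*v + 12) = (v^2 - 15*v + 56)/(v + 6)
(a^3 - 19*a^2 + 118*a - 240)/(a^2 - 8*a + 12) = (a^2 - 13*a + 40)/(a - 2)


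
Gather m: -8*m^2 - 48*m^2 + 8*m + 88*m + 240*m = -56*m^2 + 336*m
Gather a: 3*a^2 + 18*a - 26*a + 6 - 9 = 3*a^2 - 8*a - 3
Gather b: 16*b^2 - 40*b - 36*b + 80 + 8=16*b^2 - 76*b + 88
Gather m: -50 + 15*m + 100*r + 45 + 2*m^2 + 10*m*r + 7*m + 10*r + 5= 2*m^2 + m*(10*r + 22) + 110*r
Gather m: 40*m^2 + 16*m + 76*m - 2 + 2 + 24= 40*m^2 + 92*m + 24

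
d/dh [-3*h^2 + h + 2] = 1 - 6*h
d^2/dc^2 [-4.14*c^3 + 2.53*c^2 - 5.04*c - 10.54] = 5.06 - 24.84*c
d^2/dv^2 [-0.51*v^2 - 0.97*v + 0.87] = -1.02000000000000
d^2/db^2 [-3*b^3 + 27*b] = -18*b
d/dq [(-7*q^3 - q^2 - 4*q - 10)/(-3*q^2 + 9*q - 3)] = (7*q^4 - 42*q^3 + 14*q^2 - 18*q + 34)/(3*(q^4 - 6*q^3 + 11*q^2 - 6*q + 1))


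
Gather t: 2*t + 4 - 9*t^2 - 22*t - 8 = -9*t^2 - 20*t - 4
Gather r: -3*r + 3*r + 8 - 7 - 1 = 0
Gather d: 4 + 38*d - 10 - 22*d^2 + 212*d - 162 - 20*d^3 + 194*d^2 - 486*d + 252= -20*d^3 + 172*d^2 - 236*d + 84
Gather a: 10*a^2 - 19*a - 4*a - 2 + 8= 10*a^2 - 23*a + 6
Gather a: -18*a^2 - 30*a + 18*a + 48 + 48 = -18*a^2 - 12*a + 96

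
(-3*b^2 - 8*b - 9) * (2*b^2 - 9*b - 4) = -6*b^4 + 11*b^3 + 66*b^2 + 113*b + 36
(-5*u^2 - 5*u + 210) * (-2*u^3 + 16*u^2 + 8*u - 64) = 10*u^5 - 70*u^4 - 540*u^3 + 3640*u^2 + 2000*u - 13440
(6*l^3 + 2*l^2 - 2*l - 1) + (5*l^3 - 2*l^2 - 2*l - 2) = 11*l^3 - 4*l - 3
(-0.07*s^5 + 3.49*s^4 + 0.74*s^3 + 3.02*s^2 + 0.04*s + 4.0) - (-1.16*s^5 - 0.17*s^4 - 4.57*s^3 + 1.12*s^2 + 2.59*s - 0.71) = 1.09*s^5 + 3.66*s^4 + 5.31*s^3 + 1.9*s^2 - 2.55*s + 4.71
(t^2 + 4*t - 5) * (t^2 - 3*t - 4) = t^4 + t^3 - 21*t^2 - t + 20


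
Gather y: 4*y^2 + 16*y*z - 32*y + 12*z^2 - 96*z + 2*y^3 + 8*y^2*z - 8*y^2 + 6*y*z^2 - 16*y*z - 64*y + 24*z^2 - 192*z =2*y^3 + y^2*(8*z - 4) + y*(6*z^2 - 96) + 36*z^2 - 288*z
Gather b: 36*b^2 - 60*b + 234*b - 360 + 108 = 36*b^2 + 174*b - 252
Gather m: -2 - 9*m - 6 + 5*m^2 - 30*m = 5*m^2 - 39*m - 8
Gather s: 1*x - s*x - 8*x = -s*x - 7*x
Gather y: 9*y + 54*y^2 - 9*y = 54*y^2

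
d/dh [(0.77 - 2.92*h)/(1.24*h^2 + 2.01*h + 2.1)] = (3.6208*h^2 - 1.9096*h - 7.6797)/(1.5376*h^4 + 4.9848*h^3 + 9.2481*h^2 + 8.442*h + 4.41)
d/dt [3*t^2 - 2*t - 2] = 6*t - 2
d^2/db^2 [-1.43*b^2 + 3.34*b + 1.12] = -2.86000000000000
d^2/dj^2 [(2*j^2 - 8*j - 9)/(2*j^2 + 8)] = (-8*j^3 - 51*j^2 + 96*j + 68)/(j^6 + 12*j^4 + 48*j^2 + 64)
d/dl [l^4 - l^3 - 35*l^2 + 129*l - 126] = 4*l^3 - 3*l^2 - 70*l + 129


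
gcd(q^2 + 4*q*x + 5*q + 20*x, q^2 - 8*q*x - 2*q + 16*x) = 1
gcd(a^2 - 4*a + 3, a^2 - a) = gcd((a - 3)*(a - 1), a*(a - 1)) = a - 1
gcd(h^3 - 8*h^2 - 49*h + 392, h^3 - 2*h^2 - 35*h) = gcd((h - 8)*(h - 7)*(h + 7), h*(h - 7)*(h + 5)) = h - 7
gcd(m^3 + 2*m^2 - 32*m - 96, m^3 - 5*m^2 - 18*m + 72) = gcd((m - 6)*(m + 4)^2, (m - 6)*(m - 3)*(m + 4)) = m^2 - 2*m - 24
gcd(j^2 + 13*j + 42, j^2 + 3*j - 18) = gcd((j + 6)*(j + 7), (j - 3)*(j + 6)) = j + 6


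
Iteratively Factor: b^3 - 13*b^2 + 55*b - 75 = (b - 3)*(b^2 - 10*b + 25) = (b - 5)*(b - 3)*(b - 5)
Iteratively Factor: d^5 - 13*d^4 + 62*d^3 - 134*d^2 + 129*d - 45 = (d - 1)*(d^4 - 12*d^3 + 50*d^2 - 84*d + 45) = (d - 3)*(d - 1)*(d^3 - 9*d^2 + 23*d - 15) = (d - 3)^2*(d - 1)*(d^2 - 6*d + 5) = (d - 3)^2*(d - 1)^2*(d - 5)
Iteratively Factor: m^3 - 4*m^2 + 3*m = (m - 3)*(m^2 - m) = (m - 3)*(m - 1)*(m)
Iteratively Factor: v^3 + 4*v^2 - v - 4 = (v + 4)*(v^2 - 1) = (v + 1)*(v + 4)*(v - 1)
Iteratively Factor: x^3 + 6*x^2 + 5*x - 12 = (x - 1)*(x^2 + 7*x + 12) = (x - 1)*(x + 3)*(x + 4)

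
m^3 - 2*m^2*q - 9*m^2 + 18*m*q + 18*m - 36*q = (m - 6)*(m - 3)*(m - 2*q)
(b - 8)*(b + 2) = b^2 - 6*b - 16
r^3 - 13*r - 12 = (r - 4)*(r + 1)*(r + 3)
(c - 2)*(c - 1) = c^2 - 3*c + 2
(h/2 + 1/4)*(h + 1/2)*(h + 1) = h^3/2 + h^2 + 5*h/8 + 1/8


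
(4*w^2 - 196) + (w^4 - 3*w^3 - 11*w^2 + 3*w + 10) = w^4 - 3*w^3 - 7*w^2 + 3*w - 186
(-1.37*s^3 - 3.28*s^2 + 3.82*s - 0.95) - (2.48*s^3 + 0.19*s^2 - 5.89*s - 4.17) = -3.85*s^3 - 3.47*s^2 + 9.71*s + 3.22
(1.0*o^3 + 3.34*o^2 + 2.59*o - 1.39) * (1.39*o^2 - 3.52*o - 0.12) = 1.39*o^5 + 1.1226*o^4 - 8.2767*o^3 - 11.4497*o^2 + 4.582*o + 0.1668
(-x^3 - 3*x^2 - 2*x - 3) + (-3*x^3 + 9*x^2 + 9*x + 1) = -4*x^3 + 6*x^2 + 7*x - 2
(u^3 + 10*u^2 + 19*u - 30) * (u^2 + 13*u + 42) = u^5 + 23*u^4 + 191*u^3 + 637*u^2 + 408*u - 1260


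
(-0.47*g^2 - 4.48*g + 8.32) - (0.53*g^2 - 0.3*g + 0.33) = -1.0*g^2 - 4.18*g + 7.99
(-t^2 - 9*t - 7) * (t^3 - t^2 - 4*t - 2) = -t^5 - 8*t^4 + 6*t^3 + 45*t^2 + 46*t + 14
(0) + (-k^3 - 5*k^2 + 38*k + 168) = -k^3 - 5*k^2 + 38*k + 168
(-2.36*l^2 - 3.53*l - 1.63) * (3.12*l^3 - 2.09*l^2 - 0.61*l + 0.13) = -7.3632*l^5 - 6.0812*l^4 + 3.7317*l^3 + 5.2532*l^2 + 0.5354*l - 0.2119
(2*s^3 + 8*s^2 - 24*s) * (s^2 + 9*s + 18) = 2*s^5 + 26*s^4 + 84*s^3 - 72*s^2 - 432*s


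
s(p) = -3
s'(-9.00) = 0.00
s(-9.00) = -3.00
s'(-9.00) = 0.00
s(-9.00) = -3.00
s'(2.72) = 0.00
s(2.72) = -3.00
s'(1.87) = 0.00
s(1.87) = -3.00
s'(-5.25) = 0.00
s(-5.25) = -3.00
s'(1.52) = 0.00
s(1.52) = -3.00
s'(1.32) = 0.00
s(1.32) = -3.00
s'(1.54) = 0.00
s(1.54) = -3.00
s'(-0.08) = 0.00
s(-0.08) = -3.00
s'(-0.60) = 0.00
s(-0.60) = -3.00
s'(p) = 0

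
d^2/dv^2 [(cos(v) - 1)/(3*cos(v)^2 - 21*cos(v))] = (-3*sin(v)^4/cos(v)^3 + sin(v)^2 - 20 + 37/cos(v) + 42/cos(v)^2 - 95/cos(v)^3)/(3*(cos(v) - 7)^3)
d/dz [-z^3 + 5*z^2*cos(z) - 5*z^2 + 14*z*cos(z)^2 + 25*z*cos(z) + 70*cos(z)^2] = -5*z^2*sin(z) - 3*z^2 - 25*z*sin(z) - 14*z*sin(2*z) + 10*z*cos(z) - 10*z - 70*sin(2*z) + 14*cos(z)^2 + 25*cos(z)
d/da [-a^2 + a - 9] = 1 - 2*a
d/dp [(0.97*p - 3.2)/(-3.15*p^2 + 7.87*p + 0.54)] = (3.0555*p^2 - 20.16*p + 25.7078)/(9.9225*p^4 - 49.581*p^3 + 58.5349*p^2 + 8.4996*p + 0.2916)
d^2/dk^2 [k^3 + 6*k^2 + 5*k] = 6*k + 12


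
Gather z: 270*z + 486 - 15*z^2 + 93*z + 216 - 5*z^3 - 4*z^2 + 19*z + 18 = -5*z^3 - 19*z^2 + 382*z + 720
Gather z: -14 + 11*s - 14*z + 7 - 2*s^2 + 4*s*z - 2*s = -2*s^2 + 9*s + z*(4*s - 14) - 7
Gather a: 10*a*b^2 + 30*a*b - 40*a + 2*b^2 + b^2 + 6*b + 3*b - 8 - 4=a*(10*b^2 + 30*b - 40) + 3*b^2 + 9*b - 12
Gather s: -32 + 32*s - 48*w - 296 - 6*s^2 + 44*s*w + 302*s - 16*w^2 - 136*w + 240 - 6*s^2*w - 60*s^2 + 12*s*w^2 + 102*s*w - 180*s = s^2*(-6*w - 66) + s*(12*w^2 + 146*w + 154) - 16*w^2 - 184*w - 88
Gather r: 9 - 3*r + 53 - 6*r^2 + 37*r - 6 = -6*r^2 + 34*r + 56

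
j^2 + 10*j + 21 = (j + 3)*(j + 7)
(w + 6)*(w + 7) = w^2 + 13*w + 42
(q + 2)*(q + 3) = q^2 + 5*q + 6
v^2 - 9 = (v - 3)*(v + 3)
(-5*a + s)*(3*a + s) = -15*a^2 - 2*a*s + s^2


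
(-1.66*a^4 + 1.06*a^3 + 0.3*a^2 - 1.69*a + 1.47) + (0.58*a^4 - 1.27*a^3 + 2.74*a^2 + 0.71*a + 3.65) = -1.08*a^4 - 0.21*a^3 + 3.04*a^2 - 0.98*a + 5.12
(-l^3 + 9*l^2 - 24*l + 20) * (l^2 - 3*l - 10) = -l^5 + 12*l^4 - 41*l^3 + 2*l^2 + 180*l - 200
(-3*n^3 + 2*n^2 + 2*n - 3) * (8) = -24*n^3 + 16*n^2 + 16*n - 24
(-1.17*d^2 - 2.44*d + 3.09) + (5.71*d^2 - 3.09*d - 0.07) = 4.54*d^2 - 5.53*d + 3.02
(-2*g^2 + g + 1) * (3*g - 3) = -6*g^3 + 9*g^2 - 3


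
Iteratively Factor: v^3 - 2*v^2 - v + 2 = (v - 1)*(v^2 - v - 2) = (v - 2)*(v - 1)*(v + 1)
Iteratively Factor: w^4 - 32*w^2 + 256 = (w + 4)*(w^3 - 4*w^2 - 16*w + 64) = (w + 4)^2*(w^2 - 8*w + 16) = (w - 4)*(w + 4)^2*(w - 4)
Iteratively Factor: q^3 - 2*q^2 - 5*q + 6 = (q - 3)*(q^2 + q - 2) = (q - 3)*(q - 1)*(q + 2)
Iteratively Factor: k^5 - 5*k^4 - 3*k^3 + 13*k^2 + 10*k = (k + 1)*(k^4 - 6*k^3 + 3*k^2 + 10*k) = (k + 1)^2*(k^3 - 7*k^2 + 10*k) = k*(k + 1)^2*(k^2 - 7*k + 10) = k*(k - 2)*(k + 1)^2*(k - 5)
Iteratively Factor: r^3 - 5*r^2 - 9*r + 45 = (r - 5)*(r^2 - 9) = (r - 5)*(r + 3)*(r - 3)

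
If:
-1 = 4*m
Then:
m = -1/4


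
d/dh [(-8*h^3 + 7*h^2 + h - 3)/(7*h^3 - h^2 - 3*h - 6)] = (-41*h^4 + 34*h^3 + 187*h^2 - 90*h - 15)/(49*h^6 - 14*h^5 - 41*h^4 - 78*h^3 + 21*h^2 + 36*h + 36)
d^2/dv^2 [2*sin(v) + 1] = -2*sin(v)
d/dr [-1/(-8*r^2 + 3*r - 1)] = (3 - 16*r)/(8*r^2 - 3*r + 1)^2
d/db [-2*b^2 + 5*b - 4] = 5 - 4*b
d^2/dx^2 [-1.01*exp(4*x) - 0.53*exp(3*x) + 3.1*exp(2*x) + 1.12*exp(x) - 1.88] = (-16.16*exp(3*x) - 4.77*exp(2*x) + 12.4*exp(x) + 1.12)*exp(x)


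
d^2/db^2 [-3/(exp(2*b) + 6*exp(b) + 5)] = 6*(-4*(exp(b) + 3)^2*exp(b) + (2*exp(b) + 3)*(exp(2*b) + 6*exp(b) + 5))*exp(b)/(exp(2*b) + 6*exp(b) + 5)^3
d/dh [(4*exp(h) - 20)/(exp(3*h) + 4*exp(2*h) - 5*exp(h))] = 4*(-2*exp(3*h) + 11*exp(2*h) + 40*exp(h) - 25)*exp(-h)/(exp(4*h) + 8*exp(3*h) + 6*exp(2*h) - 40*exp(h) + 25)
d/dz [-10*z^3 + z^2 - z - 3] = -30*z^2 + 2*z - 1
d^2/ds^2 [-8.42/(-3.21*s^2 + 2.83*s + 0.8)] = (173.521044*s^2 - 152.979612*s - 8.42*(6.42*s - 2.83)*(12.84*s - 5.66) - 43.24512)/(-3.21*s^2 + 2.83*s + 0.8)^3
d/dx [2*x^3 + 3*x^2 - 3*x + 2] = 6*x^2 + 6*x - 3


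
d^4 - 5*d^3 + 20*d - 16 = (d - 4)*(d - 2)*(d - 1)*(d + 2)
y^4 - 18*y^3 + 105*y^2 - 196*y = y*(y - 7)^2*(y - 4)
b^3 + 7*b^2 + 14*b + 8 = (b + 1)*(b + 2)*(b + 4)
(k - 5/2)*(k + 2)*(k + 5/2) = k^3 + 2*k^2 - 25*k/4 - 25/2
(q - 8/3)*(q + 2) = q^2 - 2*q/3 - 16/3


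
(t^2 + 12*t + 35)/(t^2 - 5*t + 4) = (t^2 + 12*t + 35)/(t^2 - 5*t + 4)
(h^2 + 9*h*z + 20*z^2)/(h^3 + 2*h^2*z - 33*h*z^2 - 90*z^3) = (-h - 4*z)/(-h^2 + 3*h*z + 18*z^2)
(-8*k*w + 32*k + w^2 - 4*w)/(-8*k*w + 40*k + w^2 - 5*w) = (w - 4)/(w - 5)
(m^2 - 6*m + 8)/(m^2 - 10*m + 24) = (m - 2)/(m - 6)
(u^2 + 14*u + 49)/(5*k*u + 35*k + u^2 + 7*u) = (u + 7)/(5*k + u)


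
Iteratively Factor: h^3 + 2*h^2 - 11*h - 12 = (h - 3)*(h^2 + 5*h + 4) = (h - 3)*(h + 1)*(h + 4)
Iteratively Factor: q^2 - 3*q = (q - 3)*(q)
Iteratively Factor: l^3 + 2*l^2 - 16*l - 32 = (l + 2)*(l^2 - 16) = (l - 4)*(l + 2)*(l + 4)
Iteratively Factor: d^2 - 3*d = (d)*(d - 3)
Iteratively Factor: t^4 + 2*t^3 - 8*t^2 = (t + 4)*(t^3 - 2*t^2) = (t - 2)*(t + 4)*(t^2) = t*(t - 2)*(t + 4)*(t)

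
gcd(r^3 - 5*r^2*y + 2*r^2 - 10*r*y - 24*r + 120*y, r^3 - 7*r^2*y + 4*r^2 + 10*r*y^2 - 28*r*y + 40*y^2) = -r + 5*y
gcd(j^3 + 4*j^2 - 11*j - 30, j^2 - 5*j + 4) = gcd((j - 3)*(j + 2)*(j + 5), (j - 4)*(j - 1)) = 1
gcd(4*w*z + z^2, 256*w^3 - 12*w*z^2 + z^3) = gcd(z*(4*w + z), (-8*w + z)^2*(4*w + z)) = 4*w + z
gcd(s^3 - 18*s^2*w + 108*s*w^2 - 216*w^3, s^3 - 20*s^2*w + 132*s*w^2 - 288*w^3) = s^2 - 12*s*w + 36*w^2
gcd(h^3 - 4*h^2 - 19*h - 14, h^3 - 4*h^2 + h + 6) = h + 1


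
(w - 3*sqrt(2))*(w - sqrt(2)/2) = w^2 - 7*sqrt(2)*w/2 + 3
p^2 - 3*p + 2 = (p - 2)*(p - 1)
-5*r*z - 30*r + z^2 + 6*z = (-5*r + z)*(z + 6)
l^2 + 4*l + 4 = (l + 2)^2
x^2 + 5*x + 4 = (x + 1)*(x + 4)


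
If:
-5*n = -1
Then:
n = 1/5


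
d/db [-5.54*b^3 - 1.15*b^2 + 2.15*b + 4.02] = -16.62*b^2 - 2.3*b + 2.15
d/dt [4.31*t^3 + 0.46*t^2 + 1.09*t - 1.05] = 12.93*t^2 + 0.92*t + 1.09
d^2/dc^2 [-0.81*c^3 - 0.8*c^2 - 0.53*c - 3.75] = -4.86*c - 1.6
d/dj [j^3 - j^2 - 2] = j*(3*j - 2)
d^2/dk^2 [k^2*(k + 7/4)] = 6*k + 7/2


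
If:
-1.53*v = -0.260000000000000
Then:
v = 0.17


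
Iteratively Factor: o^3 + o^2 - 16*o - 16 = (o + 4)*(o^2 - 3*o - 4) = (o + 1)*(o + 4)*(o - 4)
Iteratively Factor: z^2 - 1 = (z + 1)*(z - 1)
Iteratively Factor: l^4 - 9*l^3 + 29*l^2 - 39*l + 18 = (l - 3)*(l^3 - 6*l^2 + 11*l - 6) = (l - 3)*(l - 2)*(l^2 - 4*l + 3) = (l - 3)^2*(l - 2)*(l - 1)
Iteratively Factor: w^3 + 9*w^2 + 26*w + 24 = (w + 2)*(w^2 + 7*w + 12) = (w + 2)*(w + 4)*(w + 3)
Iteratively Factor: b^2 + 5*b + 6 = (b + 2)*(b + 3)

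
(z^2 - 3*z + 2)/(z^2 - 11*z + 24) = (z^2 - 3*z + 2)/(z^2 - 11*z + 24)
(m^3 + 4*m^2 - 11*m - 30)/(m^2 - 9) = (m^2 + 7*m + 10)/(m + 3)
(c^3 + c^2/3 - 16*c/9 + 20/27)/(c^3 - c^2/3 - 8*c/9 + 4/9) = (c + 5/3)/(c + 1)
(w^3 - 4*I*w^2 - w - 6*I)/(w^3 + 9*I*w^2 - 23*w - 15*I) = (w^2 - 5*I*w - 6)/(w^2 + 8*I*w - 15)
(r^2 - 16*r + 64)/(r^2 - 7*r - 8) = (r - 8)/(r + 1)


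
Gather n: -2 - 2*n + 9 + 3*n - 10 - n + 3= 0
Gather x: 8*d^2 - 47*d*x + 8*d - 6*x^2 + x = 8*d^2 + 8*d - 6*x^2 + x*(1 - 47*d)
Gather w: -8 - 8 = -16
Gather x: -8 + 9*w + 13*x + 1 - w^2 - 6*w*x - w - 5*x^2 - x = -w^2 + 8*w - 5*x^2 + x*(12 - 6*w) - 7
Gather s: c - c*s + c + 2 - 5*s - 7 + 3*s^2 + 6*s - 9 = 2*c + 3*s^2 + s*(1 - c) - 14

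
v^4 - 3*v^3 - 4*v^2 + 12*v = v*(v - 3)*(v - 2)*(v + 2)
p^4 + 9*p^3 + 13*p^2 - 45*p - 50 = (p - 2)*(p + 1)*(p + 5)^2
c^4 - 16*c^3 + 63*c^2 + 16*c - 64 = (c - 8)^2*(c - 1)*(c + 1)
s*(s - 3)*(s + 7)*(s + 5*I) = s^4 + 4*s^3 + 5*I*s^3 - 21*s^2 + 20*I*s^2 - 105*I*s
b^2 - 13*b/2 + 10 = (b - 4)*(b - 5/2)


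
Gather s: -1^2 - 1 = -2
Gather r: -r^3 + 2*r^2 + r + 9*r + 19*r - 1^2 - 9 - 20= -r^3 + 2*r^2 + 29*r - 30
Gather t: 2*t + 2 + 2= 2*t + 4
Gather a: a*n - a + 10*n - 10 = a*(n - 1) + 10*n - 10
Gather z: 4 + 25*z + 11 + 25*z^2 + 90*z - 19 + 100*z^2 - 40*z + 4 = 125*z^2 + 75*z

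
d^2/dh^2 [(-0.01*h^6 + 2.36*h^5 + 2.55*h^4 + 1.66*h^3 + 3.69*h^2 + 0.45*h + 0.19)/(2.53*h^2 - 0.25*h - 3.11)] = (-0.768108*h^8 + 90.826494*h^7 + 11.424112*h^6 - 342.525834*h^5 - 67.28337*h^4 + 525.004036*h^3 + 485.211348*h^2 + 116.857476*h + 73.694052)/(16.194277*h^6 - 4.800675*h^5 - 59.246022*h^4 + 11.786825*h^3 + 72.828114*h^2 - 7.254075*h - 30.080231)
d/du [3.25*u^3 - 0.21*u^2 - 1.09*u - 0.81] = 9.75*u^2 - 0.42*u - 1.09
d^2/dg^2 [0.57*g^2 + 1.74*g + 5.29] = 1.14000000000000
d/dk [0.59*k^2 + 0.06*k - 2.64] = 1.18*k + 0.06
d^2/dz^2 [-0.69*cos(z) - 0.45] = 0.69*cos(z)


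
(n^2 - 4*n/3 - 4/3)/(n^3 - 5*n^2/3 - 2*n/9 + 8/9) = 3*(n - 2)/(3*n^2 - 7*n + 4)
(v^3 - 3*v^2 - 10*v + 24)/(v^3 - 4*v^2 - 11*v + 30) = (v - 4)/(v - 5)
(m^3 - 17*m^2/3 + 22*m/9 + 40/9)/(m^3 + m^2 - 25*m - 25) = (9*m^2 - 6*m - 8)/(9*(m^2 + 6*m + 5))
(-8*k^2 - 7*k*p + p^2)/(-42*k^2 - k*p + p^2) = (8*k^2 + 7*k*p - p^2)/(42*k^2 + k*p - p^2)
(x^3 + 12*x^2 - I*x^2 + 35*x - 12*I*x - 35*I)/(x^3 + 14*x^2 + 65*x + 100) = (x^2 + x*(7 - I) - 7*I)/(x^2 + 9*x + 20)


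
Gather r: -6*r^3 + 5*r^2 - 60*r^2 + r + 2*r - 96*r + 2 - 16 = -6*r^3 - 55*r^2 - 93*r - 14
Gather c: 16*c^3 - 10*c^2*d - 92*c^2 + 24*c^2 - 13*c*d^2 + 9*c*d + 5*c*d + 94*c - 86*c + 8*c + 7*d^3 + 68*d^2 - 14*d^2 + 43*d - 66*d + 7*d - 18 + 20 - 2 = 16*c^3 + c^2*(-10*d - 68) + c*(-13*d^2 + 14*d + 16) + 7*d^3 + 54*d^2 - 16*d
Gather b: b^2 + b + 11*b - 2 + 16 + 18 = b^2 + 12*b + 32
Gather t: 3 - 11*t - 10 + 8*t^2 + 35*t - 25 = 8*t^2 + 24*t - 32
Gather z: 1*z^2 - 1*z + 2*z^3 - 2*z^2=2*z^3 - z^2 - z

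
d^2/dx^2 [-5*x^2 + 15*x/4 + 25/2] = -10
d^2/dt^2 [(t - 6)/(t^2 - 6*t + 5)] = 2*(3*(4 - t)*(t^2 - 6*t + 5) + 4*(t - 6)*(t - 3)^2)/(t^2 - 6*t + 5)^3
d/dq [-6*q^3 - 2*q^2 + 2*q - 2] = -18*q^2 - 4*q + 2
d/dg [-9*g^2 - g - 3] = -18*g - 1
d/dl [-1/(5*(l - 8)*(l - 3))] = (2*l - 11)/(5*(l - 8)^2*(l - 3)^2)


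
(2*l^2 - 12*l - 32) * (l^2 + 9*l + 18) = 2*l^4 + 6*l^3 - 104*l^2 - 504*l - 576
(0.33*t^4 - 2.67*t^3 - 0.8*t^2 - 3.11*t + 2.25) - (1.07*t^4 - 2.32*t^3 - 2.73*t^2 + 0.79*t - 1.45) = -0.74*t^4 - 0.35*t^3 + 1.93*t^2 - 3.9*t + 3.7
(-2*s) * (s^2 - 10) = -2*s^3 + 20*s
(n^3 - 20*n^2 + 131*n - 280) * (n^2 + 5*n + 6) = n^5 - 15*n^4 + 37*n^3 + 255*n^2 - 614*n - 1680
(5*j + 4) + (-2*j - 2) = 3*j + 2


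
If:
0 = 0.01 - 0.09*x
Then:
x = 0.11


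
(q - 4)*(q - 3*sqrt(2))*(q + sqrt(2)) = q^3 - 4*q^2 - 2*sqrt(2)*q^2 - 6*q + 8*sqrt(2)*q + 24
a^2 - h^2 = (a - h)*(a + h)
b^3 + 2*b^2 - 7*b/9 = b*(b - 1/3)*(b + 7/3)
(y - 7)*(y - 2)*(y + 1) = y^3 - 8*y^2 + 5*y + 14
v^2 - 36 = (v - 6)*(v + 6)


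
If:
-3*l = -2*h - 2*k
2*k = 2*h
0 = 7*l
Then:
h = 0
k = 0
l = 0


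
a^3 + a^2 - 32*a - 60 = (a - 6)*(a + 2)*(a + 5)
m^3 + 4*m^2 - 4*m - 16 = (m - 2)*(m + 2)*(m + 4)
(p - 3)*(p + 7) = p^2 + 4*p - 21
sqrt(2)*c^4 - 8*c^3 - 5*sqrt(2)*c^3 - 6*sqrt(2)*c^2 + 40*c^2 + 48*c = c*(c - 6)*(c - 4*sqrt(2))*(sqrt(2)*c + sqrt(2))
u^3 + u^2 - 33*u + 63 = (u - 3)^2*(u + 7)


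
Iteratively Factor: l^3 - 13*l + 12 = (l - 3)*(l^2 + 3*l - 4) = (l - 3)*(l - 1)*(l + 4)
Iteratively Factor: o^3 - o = (o + 1)*(o^2 - o) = (o - 1)*(o + 1)*(o)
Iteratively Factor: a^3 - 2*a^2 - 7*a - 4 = (a + 1)*(a^2 - 3*a - 4) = (a + 1)^2*(a - 4)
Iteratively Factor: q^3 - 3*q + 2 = (q - 1)*(q^2 + q - 2) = (q - 1)^2*(q + 2)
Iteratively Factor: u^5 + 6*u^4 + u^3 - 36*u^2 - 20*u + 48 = (u - 2)*(u^4 + 8*u^3 + 17*u^2 - 2*u - 24) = (u - 2)*(u - 1)*(u^3 + 9*u^2 + 26*u + 24) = (u - 2)*(u - 1)*(u + 3)*(u^2 + 6*u + 8) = (u - 2)*(u - 1)*(u + 3)*(u + 4)*(u + 2)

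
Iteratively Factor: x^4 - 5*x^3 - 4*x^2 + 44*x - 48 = (x - 4)*(x^3 - x^2 - 8*x + 12) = (x - 4)*(x - 2)*(x^2 + x - 6) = (x - 4)*(x - 2)*(x + 3)*(x - 2)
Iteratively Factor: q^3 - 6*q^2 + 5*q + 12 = (q - 3)*(q^2 - 3*q - 4) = (q - 4)*(q - 3)*(q + 1)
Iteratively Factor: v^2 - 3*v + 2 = (v - 1)*(v - 2)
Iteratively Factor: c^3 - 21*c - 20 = (c + 1)*(c^2 - c - 20) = (c - 5)*(c + 1)*(c + 4)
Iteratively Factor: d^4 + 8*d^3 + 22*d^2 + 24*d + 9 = (d + 3)*(d^3 + 5*d^2 + 7*d + 3) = (d + 1)*(d + 3)*(d^2 + 4*d + 3) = (d + 1)*(d + 3)^2*(d + 1)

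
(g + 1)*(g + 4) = g^2 + 5*g + 4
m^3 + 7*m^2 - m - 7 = (m - 1)*(m + 1)*(m + 7)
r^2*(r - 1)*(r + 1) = r^4 - r^2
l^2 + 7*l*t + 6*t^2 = (l + t)*(l + 6*t)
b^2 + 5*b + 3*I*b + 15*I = (b + 5)*(b + 3*I)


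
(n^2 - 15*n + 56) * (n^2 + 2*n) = n^4 - 13*n^3 + 26*n^2 + 112*n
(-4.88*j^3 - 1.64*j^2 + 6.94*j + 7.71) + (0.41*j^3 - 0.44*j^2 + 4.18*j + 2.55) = -4.47*j^3 - 2.08*j^2 + 11.12*j + 10.26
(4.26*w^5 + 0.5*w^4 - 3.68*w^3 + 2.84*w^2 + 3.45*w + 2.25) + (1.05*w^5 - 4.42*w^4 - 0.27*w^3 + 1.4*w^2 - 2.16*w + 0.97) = 5.31*w^5 - 3.92*w^4 - 3.95*w^3 + 4.24*w^2 + 1.29*w + 3.22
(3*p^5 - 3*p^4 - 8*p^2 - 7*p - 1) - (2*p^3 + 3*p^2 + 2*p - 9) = 3*p^5 - 3*p^4 - 2*p^3 - 11*p^2 - 9*p + 8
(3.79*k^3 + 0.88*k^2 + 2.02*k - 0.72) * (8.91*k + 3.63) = 33.7689*k^4 + 21.5985*k^3 + 21.1926*k^2 + 0.917400000000001*k - 2.6136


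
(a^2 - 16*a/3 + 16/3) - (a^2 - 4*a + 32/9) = 16/9 - 4*a/3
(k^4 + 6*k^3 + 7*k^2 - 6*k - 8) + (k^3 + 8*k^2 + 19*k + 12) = k^4 + 7*k^3 + 15*k^2 + 13*k + 4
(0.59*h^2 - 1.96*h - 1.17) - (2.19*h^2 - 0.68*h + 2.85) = -1.6*h^2 - 1.28*h - 4.02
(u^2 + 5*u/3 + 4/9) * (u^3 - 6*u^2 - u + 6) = u^5 - 13*u^4/3 - 95*u^3/9 + 5*u^2/3 + 86*u/9 + 8/3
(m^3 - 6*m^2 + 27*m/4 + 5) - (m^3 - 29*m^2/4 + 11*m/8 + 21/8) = 5*m^2/4 + 43*m/8 + 19/8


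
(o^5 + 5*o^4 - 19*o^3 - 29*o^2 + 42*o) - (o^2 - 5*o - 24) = o^5 + 5*o^4 - 19*o^3 - 30*o^2 + 47*o + 24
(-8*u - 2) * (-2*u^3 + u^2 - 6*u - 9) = 16*u^4 - 4*u^3 + 46*u^2 + 84*u + 18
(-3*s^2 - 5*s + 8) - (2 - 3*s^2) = 6 - 5*s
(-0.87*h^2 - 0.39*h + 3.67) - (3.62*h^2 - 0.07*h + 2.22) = -4.49*h^2 - 0.32*h + 1.45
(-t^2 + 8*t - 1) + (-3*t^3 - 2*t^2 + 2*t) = -3*t^3 - 3*t^2 + 10*t - 1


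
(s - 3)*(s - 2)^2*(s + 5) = s^4 - 2*s^3 - 19*s^2 + 68*s - 60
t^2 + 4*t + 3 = (t + 1)*(t + 3)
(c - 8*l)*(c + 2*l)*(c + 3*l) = c^3 - 3*c^2*l - 34*c*l^2 - 48*l^3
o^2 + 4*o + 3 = (o + 1)*(o + 3)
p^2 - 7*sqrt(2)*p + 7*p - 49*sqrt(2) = (p + 7)*(p - 7*sqrt(2))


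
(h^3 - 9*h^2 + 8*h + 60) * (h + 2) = h^4 - 7*h^3 - 10*h^2 + 76*h + 120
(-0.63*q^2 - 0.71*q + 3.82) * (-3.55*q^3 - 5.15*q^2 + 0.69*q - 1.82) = 2.2365*q^5 + 5.765*q^4 - 10.3392*q^3 - 19.0163*q^2 + 3.928*q - 6.9524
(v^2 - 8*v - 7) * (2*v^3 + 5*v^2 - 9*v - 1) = 2*v^5 - 11*v^4 - 63*v^3 + 36*v^2 + 71*v + 7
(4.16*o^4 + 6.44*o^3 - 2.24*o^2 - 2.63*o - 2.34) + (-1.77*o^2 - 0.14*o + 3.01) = 4.16*o^4 + 6.44*o^3 - 4.01*o^2 - 2.77*o + 0.67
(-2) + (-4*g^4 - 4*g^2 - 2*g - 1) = -4*g^4 - 4*g^2 - 2*g - 3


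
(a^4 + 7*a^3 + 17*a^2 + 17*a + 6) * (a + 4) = a^5 + 11*a^4 + 45*a^3 + 85*a^2 + 74*a + 24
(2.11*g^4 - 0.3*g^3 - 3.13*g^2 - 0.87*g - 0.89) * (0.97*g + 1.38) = 2.0467*g^5 + 2.6208*g^4 - 3.4501*g^3 - 5.1633*g^2 - 2.0639*g - 1.2282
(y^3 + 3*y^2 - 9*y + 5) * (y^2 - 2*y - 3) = y^5 + y^4 - 18*y^3 + 14*y^2 + 17*y - 15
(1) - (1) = 0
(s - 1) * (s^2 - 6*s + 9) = s^3 - 7*s^2 + 15*s - 9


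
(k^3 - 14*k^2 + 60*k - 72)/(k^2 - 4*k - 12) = (k^2 - 8*k + 12)/(k + 2)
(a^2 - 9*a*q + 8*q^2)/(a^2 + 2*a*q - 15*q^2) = (a^2 - 9*a*q + 8*q^2)/(a^2 + 2*a*q - 15*q^2)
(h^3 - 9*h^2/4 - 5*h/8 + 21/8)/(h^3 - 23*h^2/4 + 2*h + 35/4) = (h - 3/2)/(h - 5)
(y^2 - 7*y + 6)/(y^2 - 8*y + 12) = (y - 1)/(y - 2)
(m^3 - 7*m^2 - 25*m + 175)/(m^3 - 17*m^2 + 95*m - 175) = (m + 5)/(m - 5)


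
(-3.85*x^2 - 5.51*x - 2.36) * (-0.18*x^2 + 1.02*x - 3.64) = 0.693*x^4 - 2.9352*x^3 + 8.8186*x^2 + 17.6492*x + 8.5904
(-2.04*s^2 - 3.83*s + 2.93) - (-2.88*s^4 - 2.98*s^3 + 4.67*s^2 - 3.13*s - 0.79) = 2.88*s^4 + 2.98*s^3 - 6.71*s^2 - 0.7*s + 3.72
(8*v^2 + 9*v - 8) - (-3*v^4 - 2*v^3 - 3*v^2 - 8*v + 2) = 3*v^4 + 2*v^3 + 11*v^2 + 17*v - 10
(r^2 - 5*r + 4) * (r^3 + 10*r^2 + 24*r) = r^5 + 5*r^4 - 22*r^3 - 80*r^2 + 96*r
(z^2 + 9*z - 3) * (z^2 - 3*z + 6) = z^4 + 6*z^3 - 24*z^2 + 63*z - 18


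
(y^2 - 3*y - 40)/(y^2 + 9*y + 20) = (y - 8)/(y + 4)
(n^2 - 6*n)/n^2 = (n - 6)/n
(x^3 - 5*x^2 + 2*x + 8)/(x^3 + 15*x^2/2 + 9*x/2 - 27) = 2*(x^3 - 5*x^2 + 2*x + 8)/(2*x^3 + 15*x^2 + 9*x - 54)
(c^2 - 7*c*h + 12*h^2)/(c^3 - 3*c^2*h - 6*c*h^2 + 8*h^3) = (c - 3*h)/(c^2 + c*h - 2*h^2)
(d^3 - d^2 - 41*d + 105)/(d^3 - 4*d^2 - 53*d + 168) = (d - 5)/(d - 8)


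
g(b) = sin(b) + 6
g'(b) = cos(b)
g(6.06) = 5.78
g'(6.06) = 0.98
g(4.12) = 5.17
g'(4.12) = -0.56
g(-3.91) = 6.69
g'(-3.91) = -0.72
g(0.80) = 6.72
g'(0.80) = 0.70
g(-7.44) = 5.08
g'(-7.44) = 0.40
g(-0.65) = 5.39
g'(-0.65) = 0.80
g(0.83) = 6.74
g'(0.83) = 0.67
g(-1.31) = 5.03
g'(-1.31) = 0.26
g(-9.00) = 5.59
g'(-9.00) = -0.91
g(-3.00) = 5.86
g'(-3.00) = -0.99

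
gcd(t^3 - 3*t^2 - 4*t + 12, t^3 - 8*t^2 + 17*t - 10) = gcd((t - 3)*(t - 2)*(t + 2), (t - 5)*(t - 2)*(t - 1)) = t - 2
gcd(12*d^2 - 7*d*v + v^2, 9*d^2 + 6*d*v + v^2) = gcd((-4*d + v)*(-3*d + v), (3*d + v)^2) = 1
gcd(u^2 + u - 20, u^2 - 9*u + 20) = u - 4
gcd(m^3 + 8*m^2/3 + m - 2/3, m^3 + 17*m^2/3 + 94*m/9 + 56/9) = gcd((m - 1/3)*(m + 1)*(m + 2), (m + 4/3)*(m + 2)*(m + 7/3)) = m + 2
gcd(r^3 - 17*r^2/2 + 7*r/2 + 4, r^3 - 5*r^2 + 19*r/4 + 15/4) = r + 1/2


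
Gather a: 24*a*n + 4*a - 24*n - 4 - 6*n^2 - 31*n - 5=a*(24*n + 4) - 6*n^2 - 55*n - 9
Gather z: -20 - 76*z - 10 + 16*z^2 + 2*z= 16*z^2 - 74*z - 30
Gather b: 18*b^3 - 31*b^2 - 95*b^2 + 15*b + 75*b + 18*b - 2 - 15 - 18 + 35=18*b^3 - 126*b^2 + 108*b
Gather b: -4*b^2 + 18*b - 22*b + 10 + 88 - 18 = -4*b^2 - 4*b + 80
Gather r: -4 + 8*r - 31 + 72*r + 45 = 80*r + 10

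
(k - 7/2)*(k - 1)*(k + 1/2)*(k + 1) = k^4 - 3*k^3 - 11*k^2/4 + 3*k + 7/4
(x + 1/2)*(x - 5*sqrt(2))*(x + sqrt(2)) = x^3 - 4*sqrt(2)*x^2 + x^2/2 - 10*x - 2*sqrt(2)*x - 5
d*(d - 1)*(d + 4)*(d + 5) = d^4 + 8*d^3 + 11*d^2 - 20*d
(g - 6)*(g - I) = g^2 - 6*g - I*g + 6*I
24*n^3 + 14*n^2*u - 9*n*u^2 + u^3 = (-6*n + u)*(-4*n + u)*(n + u)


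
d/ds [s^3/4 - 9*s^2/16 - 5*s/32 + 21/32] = 3*s^2/4 - 9*s/8 - 5/32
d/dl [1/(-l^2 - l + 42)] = (2*l + 1)/(l^2 + l - 42)^2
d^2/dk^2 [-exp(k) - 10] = -exp(k)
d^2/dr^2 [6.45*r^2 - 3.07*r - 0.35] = 12.9000000000000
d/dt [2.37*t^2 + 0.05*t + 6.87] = 4.74*t + 0.05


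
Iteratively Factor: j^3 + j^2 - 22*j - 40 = (j - 5)*(j^2 + 6*j + 8) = (j - 5)*(j + 4)*(j + 2)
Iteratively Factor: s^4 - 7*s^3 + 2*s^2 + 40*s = (s - 5)*(s^3 - 2*s^2 - 8*s) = (s - 5)*(s + 2)*(s^2 - 4*s) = s*(s - 5)*(s + 2)*(s - 4)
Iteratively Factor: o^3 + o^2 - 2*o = (o)*(o^2 + o - 2) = o*(o + 2)*(o - 1)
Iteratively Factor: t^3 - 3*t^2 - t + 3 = (t + 1)*(t^2 - 4*t + 3) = (t - 1)*(t + 1)*(t - 3)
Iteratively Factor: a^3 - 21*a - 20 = (a - 5)*(a^2 + 5*a + 4) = (a - 5)*(a + 4)*(a + 1)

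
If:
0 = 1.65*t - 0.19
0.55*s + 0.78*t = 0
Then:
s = -0.16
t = 0.12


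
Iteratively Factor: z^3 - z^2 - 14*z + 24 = (z + 4)*(z^2 - 5*z + 6) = (z - 2)*(z + 4)*(z - 3)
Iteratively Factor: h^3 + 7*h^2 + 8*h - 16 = (h + 4)*(h^2 + 3*h - 4) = (h + 4)^2*(h - 1)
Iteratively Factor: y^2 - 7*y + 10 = (y - 5)*(y - 2)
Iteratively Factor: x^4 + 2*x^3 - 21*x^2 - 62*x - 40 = (x + 1)*(x^3 + x^2 - 22*x - 40) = (x + 1)*(x + 2)*(x^2 - x - 20) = (x - 5)*(x + 1)*(x + 2)*(x + 4)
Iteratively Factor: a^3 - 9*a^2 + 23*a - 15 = (a - 1)*(a^2 - 8*a + 15) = (a - 5)*(a - 1)*(a - 3)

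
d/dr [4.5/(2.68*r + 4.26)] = -12.06/(2.68*r + 4.26)^2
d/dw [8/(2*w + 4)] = -4/(w + 2)^2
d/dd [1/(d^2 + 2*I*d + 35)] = 2*(-d - I)/(d^2 + 2*I*d + 35)^2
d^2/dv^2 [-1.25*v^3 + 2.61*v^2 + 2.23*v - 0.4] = 5.22 - 7.5*v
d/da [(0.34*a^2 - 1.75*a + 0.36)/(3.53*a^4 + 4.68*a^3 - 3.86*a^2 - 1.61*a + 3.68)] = (-2.4004*a^5 + 16.9413*a^4 + 11.2968*a^3 - 12.3568*a^2 + 5.2816*a - 5.8604)/(12.4609*a^8 + 33.0408*a^7 - 5.3492*a^6 - 47.4962*a^5 + 25.8108*a^4 + 46.874*a^3 - 25.8175*a^2 - 11.8496*a + 13.5424)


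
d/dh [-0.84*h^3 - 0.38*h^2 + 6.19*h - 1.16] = -2.52*h^2 - 0.76*h + 6.19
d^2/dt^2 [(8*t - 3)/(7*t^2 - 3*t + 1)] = 2*(3*(15 - 56*t)*(7*t^2 - 3*t + 1) + (8*t - 3)*(14*t - 3)^2)/(7*t^2 - 3*t + 1)^3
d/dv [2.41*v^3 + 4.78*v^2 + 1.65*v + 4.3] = 7.23*v^2 + 9.56*v + 1.65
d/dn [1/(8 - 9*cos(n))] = -9*sin(n)/(9*cos(n) - 8)^2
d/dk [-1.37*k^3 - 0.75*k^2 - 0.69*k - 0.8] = -4.11*k^2 - 1.5*k - 0.69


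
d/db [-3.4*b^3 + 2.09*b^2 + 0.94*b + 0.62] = -10.2*b^2 + 4.18*b + 0.94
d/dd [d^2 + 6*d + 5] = 2*d + 6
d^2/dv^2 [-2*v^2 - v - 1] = -4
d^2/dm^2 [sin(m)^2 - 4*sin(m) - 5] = 4*sin(m) + 2*cos(2*m)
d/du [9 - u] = -1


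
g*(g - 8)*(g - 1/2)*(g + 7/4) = g^4 - 27*g^3/4 - 87*g^2/8 + 7*g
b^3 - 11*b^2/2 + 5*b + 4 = (b - 4)*(b - 2)*(b + 1/2)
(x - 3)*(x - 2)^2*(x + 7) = x^4 - 33*x^2 + 100*x - 84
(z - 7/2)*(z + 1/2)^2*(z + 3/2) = z^4 - z^3 - 7*z^2 - 23*z/4 - 21/16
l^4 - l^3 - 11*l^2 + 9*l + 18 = (l - 3)*(l - 2)*(l + 1)*(l + 3)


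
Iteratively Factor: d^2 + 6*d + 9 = (d + 3)*(d + 3)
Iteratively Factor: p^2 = (p)*(p)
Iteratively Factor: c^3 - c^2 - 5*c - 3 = (c + 1)*(c^2 - 2*c - 3) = (c + 1)^2*(c - 3)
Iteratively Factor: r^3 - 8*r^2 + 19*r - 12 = (r - 1)*(r^2 - 7*r + 12) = (r - 4)*(r - 1)*(r - 3)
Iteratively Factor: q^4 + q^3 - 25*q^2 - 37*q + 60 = (q + 3)*(q^3 - 2*q^2 - 19*q + 20) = (q - 1)*(q + 3)*(q^2 - q - 20) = (q - 5)*(q - 1)*(q + 3)*(q + 4)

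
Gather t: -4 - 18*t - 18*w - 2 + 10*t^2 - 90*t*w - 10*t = 10*t^2 + t*(-90*w - 28) - 18*w - 6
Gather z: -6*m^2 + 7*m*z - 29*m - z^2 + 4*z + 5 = -6*m^2 - 29*m - z^2 + z*(7*m + 4) + 5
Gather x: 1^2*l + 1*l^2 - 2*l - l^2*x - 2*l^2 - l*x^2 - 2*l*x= -l^2 - l*x^2 - l + x*(-l^2 - 2*l)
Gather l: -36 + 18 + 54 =36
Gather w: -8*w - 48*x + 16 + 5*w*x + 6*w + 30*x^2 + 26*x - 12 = w*(5*x - 2) + 30*x^2 - 22*x + 4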